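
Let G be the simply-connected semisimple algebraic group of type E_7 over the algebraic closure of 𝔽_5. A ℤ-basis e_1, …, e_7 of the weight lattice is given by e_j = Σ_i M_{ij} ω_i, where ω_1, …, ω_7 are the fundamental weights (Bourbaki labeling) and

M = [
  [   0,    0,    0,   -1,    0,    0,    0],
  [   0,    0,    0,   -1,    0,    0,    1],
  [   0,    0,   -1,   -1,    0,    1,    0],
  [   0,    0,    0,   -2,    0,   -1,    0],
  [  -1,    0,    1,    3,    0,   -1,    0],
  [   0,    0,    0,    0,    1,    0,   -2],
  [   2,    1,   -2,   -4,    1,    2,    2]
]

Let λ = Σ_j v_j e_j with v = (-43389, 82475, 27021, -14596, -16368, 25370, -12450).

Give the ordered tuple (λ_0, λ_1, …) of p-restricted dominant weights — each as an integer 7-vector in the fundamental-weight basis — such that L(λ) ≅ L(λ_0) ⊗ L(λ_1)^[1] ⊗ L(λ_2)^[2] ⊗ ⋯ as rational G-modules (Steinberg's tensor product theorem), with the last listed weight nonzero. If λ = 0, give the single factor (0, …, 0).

((1, 1, 0, 2, 2, 2, 1), (4, 4, 4, 4, 0, 1, 2), (3, 0, 2, 2, 0, 1, 0), (1, 2, 3, 0, 0, 3, 1), (3, 3, 0, 1, 2, 3, 0), (4, 0, 4, 1, 0, 2, 3))

Change of basis e → ω: c = M·v where v = (-43389, 82475, 27021, -14596, -16368, 25370, -12450):
  c_1 = 0*-43389 + 0*82475 + 0*27021 + -1*-14596 + 0*-16368 + 0*25370 + 0*-12450 = 14596
  c_2 = 0*-43389 + 0*82475 + 0*27021 + -1*-14596 + 0*-16368 + 0*25370 + 1*-12450 = 2146
  c_3 = 0*-43389 + 0*82475 + -1*27021 + -1*-14596 + 0*-16368 + 1*25370 + 0*-12450 = 12945
  c_4 = 0*-43389 + 0*82475 + 0*27021 + -2*-14596 + 0*-16368 + -1*25370 + 0*-12450 = 3822
  c_5 = -1*-43389 + 0*82475 + 1*27021 + 3*-14596 + 0*-16368 + -1*25370 + 0*-12450 = 1252
  c_6 = 0*-43389 + 0*82475 + 0*27021 + 0*-14596 + 1*-16368 + 0*25370 + -2*-12450 = 8532
  c_7 = 2*-43389 + 1*82475 + -2*27021 + -4*-14596 + 1*-16368 + 2*25370 + 2*-12450 = 9511
Expand coordinatewise in base 5:
  c_1 = 14596 = 1·5^0 + 4·5^1 + 3·5^2 + 1·5^3 + 3·5^4 + 4·5^5
  c_2 = 2146 = 1·5^0 + 4·5^1 + 0·5^2 + 2·5^3 + 3·5^4
  c_3 = 12945 = 0·5^0 + 4·5^1 + 2·5^2 + 3·5^3 + 0·5^4 + 4·5^5
  c_4 = 3822 = 2·5^0 + 4·5^1 + 2·5^2 + 0·5^3 + 1·5^4 + 1·5^5
  c_5 = 1252 = 2·5^0 + 0·5^1 + 0·5^2 + 0·5^3 + 2·5^4
  c_6 = 8532 = 2·5^0 + 1·5^1 + 1·5^2 + 3·5^3 + 3·5^4 + 2·5^5
  c_7 = 9511 = 1·5^0 + 2·5^1 + 0·5^2 + 1·5^3 + 0·5^4 + 3·5^5
Factor λ_0 = (1, 1, 0, 2, 2, 2, 1)
Factor λ_1 = (4, 4, 4, 4, 0, 1, 2)
Factor λ_2 = (3, 0, 2, 2, 0, 1, 0)
Factor λ_3 = (1, 2, 3, 0, 0, 3, 1)
Factor λ_4 = (3, 3, 0, 1, 2, 3, 0)
Factor λ_5 = (4, 0, 4, 1, 0, 2, 3)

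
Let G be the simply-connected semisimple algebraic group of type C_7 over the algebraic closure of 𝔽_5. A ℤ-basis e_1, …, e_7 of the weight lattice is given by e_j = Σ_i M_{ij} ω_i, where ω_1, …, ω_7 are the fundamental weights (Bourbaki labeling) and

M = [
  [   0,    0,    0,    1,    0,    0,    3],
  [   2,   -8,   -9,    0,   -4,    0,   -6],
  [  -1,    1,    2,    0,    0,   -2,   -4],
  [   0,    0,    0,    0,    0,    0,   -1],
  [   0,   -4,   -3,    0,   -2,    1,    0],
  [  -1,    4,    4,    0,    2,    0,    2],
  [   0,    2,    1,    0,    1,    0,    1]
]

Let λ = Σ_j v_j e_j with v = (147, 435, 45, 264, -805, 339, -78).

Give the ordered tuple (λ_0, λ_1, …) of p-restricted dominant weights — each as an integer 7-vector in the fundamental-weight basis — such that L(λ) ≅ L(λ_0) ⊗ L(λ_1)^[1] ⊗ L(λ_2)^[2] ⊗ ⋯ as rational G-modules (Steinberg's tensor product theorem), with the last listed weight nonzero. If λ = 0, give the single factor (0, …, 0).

((0, 2, 2, 3, 4, 2, 2), (1, 4, 2, 0, 4, 1, 1), (1, 3, 0, 3, 2, 0, 1))

ω-coordinates c = M·v, v = (147, 435, 45, 264, -805, 339, -78):
  c_1 = 0*147 + 0*435 + 0*45 + 1*264 + 0*-805 + 0*339 + 3*-78 = 30
  c_2 = 2*147 + -8*435 + -9*45 + 0*264 + -4*-805 + 0*339 + -6*-78 = 97
  c_3 = -1*147 + 1*435 + 2*45 + 0*264 + 0*-805 + -2*339 + -4*-78 = 12
  c_4 = 0*147 + 0*435 + 0*45 + 0*264 + 0*-805 + 0*339 + -1*-78 = 78
  c_5 = 0*147 + -4*435 + -3*45 + 0*264 + -2*-805 + 1*339 + 0*-78 = 74
  c_6 = -1*147 + 4*435 + 4*45 + 0*264 + 2*-805 + 0*339 + 2*-78 = 7
  c_7 = 0*147 + 2*435 + 1*45 + 0*264 + 1*-805 + 0*339 + 1*-78 = 32
Base-5 expansion of each c_i:
  c_1 = 30 = 0·5^0 + 1·5^1 + 1·5^2
  c_2 = 97 = 2·5^0 + 4·5^1 + 3·5^2
  c_3 = 12 = 2·5^0 + 2·5^1
  c_4 = 78 = 3·5^0 + 0·5^1 + 3·5^2
  c_5 = 74 = 4·5^0 + 4·5^1 + 2·5^2
  c_6 = 7 = 2·5^0 + 1·5^1
  c_7 = 32 = 2·5^0 + 1·5^1 + 1·5^2
p-restricted factor λ_0 = (0, 2, 2, 3, 4, 2, 2)
p-restricted factor λ_1 = (1, 4, 2, 0, 4, 1, 1)
p-restricted factor λ_2 = (1, 3, 0, 3, 2, 0, 1)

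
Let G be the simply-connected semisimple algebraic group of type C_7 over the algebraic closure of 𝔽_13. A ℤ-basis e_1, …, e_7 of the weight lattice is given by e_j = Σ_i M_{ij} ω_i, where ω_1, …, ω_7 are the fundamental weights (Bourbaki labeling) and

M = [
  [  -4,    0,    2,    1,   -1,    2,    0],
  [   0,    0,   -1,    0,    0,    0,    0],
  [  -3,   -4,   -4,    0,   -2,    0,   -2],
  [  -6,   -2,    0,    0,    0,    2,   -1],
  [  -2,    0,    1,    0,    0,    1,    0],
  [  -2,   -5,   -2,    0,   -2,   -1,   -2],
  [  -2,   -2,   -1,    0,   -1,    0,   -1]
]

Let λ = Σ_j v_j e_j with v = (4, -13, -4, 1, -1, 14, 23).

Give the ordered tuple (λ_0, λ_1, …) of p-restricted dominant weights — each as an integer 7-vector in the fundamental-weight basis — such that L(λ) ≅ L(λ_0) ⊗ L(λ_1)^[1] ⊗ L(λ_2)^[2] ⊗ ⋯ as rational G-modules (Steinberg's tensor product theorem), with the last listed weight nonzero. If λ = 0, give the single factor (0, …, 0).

Change of basis e → ω: c = M·v where v = (4, -13, -4, 1, -1, 14, 23):
  c_1 = -4*4 + 0*-13 + 2*-4 + 1*1 + -1*-1 + 2*14 + 0*23 = 6
  c_2 = 0*4 + 0*-13 + -1*-4 + 0*1 + 0*-1 + 0*14 + 0*23 = 4
  c_3 = -3*4 + -4*-13 + -4*-4 + 0*1 + -2*-1 + 0*14 + -2*23 = 12
  c_4 = -6*4 + -2*-13 + 0*-4 + 0*1 + 0*-1 + 2*14 + -1*23 = 7
  c_5 = -2*4 + 0*-13 + 1*-4 + 0*1 + 0*-1 + 1*14 + 0*23 = 2
  c_6 = -2*4 + -5*-13 + -2*-4 + 0*1 + -2*-1 + -1*14 + -2*23 = 7
  c_7 = -2*4 + -2*-13 + -1*-4 + 0*1 + -1*-1 + 0*14 + -1*23 = 0
Base-13 expansion of each c_i:
  c_1 = 6 = 6·13^0
  c_2 = 4 = 4·13^0
  c_3 = 12 = 12·13^0
  c_4 = 7 = 7·13^0
  c_5 = 2 = 2·13^0
  c_6 = 7 = 7·13^0
  c_7 = 0
Factor λ_0 = (6, 4, 12, 7, 2, 7, 0)

((6, 4, 12, 7, 2, 7, 0),)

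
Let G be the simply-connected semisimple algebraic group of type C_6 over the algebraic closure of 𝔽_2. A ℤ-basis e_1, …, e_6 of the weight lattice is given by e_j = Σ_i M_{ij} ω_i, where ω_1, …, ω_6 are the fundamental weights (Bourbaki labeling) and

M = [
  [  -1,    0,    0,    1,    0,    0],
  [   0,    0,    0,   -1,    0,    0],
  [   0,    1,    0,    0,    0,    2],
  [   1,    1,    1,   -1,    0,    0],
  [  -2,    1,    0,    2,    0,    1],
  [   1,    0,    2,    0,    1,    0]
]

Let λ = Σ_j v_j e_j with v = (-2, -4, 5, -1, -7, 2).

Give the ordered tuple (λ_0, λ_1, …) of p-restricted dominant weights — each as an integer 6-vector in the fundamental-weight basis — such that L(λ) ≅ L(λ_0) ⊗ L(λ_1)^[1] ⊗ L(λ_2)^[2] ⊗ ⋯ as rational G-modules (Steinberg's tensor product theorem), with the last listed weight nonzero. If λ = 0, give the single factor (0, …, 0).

((1, 1, 0, 0, 0, 1),)

In the fundamental-weight basis, λ has coordinates c = M·v (v = (-2, -4, 5, -1, -7, 2)):
  c_1 = -1*-2 + 0*-4 + 0*5 + 1*-1 + 0*-7 + 0*2 = 1
  c_2 = 0*-2 + 0*-4 + 0*5 + -1*-1 + 0*-7 + 0*2 = 1
  c_3 = 0*-2 + 1*-4 + 0*5 + 0*-1 + 0*-7 + 2*2 = 0
  c_4 = 1*-2 + 1*-4 + 1*5 + -1*-1 + 0*-7 + 0*2 = 0
  c_5 = -2*-2 + 1*-4 + 0*5 + 2*-1 + 0*-7 + 1*2 = 0
  c_6 = 1*-2 + 0*-4 + 2*5 + 0*-1 + 1*-7 + 0*2 = 1
Base-2 expansion of each c_i:
  c_1 = 1 = 1·2^0
  c_2 = 1 = 1·2^0
  c_3 = 0
  c_4 = 0
  c_5 = 0
  c_6 = 1 = 1·2^0
λ_0 = (1, 1, 0, 0, 0, 1)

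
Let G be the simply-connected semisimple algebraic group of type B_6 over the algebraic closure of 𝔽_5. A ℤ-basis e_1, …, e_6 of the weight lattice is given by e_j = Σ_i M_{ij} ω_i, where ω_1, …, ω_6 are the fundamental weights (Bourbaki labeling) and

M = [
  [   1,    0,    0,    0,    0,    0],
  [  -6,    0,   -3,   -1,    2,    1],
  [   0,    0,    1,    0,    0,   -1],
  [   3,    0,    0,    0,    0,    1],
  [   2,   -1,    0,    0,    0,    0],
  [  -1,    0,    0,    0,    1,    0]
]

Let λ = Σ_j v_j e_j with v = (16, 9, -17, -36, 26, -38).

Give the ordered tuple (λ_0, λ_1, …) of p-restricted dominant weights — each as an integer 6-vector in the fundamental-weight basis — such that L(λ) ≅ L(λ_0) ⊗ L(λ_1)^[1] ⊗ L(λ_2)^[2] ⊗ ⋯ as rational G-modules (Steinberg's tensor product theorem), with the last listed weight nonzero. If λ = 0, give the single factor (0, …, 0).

Change of basis e → ω: c = M·v where v = (16, 9, -17, -36, 26, -38):
  c_1 = 1·16 + 0·9 + (0)·(-17) + (0)·(-36) + 0·26 + (0)·(-38) = 16
  c_2 = (-6)·(16) + 0·9 + (-3)·(-17) + (-1)·(-36) + 2·26 + (1)·(-38) = 5
  c_3 = 0·16 + 0·9 + (1)·(-17) + (0)·(-36) + 0·26 + (-1)·(-38) = 21
  c_4 = 3·16 + 0·9 + (0)·(-17) + (0)·(-36) + 0·26 + (1)·(-38) = 10
  c_5 = 2·16 + (-1)·(9) + (0)·(-17) + (0)·(-36) + 0·26 + (0)·(-38) = 23
  c_6 = (-1)·(16) + 0·9 + (0)·(-17) + (0)·(-36) + 1·26 + (0)·(-38) = 10
Writing each c_i in base p = 5:
  c_1 = 16 = 1·5^0 + 3·5^1
  c_2 = 5 = 0·5^0 + 1·5^1
  c_3 = 21 = 1·5^0 + 4·5^1
  c_4 = 10 = 0·5^0 + 2·5^1
  c_5 = 23 = 3·5^0 + 4·5^1
  c_6 = 10 = 0·5^0 + 2·5^1
p-restricted factor λ_0 = (1, 0, 1, 0, 3, 0)
p-restricted factor λ_1 = (3, 1, 4, 2, 4, 2)

((1, 0, 1, 0, 3, 0), (3, 1, 4, 2, 4, 2))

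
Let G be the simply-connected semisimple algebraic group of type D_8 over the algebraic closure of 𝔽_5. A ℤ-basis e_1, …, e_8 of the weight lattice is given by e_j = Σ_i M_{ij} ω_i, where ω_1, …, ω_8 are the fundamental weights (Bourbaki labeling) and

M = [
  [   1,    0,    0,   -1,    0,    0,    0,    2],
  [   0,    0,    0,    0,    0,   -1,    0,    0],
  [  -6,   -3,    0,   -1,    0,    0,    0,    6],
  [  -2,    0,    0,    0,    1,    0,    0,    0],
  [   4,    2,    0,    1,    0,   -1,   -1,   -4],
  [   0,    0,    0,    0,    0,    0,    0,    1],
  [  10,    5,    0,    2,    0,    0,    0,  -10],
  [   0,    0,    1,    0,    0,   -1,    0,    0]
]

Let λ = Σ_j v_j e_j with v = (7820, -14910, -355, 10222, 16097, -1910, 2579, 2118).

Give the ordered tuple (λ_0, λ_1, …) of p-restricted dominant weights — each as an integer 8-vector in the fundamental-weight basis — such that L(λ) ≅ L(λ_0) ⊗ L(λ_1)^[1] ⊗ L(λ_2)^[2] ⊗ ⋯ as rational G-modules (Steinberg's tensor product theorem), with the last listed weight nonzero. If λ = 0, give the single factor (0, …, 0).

((4, 0, 1, 2, 1, 3, 4, 0), (1, 2, 4, 1, 3, 3, 2, 1), (3, 1, 1, 3, 1, 4, 1, 2), (4, 0, 2, 3, 0, 1, 3, 2), (2, 3, 0, 0, 4, 3, 4, 2))

Converting to the ω-basis (c_i = row i of M dotted with v = (7820, -14910, -355, 10222, 16097, -1910, 2579, 2118)):
  c_1 = 1*7820 + 0*-14910 + 0*-355 + -1*10222 + 0*16097 + 0*-1910 + 0*2579 + 2*2118 = 1834
  c_2 = 0*7820 + 0*-14910 + 0*-355 + 0*10222 + 0*16097 + -1*-1910 + 0*2579 + 0*2118 = 1910
  c_3 = -6*7820 + -3*-14910 + 0*-355 + -1*10222 + 0*16097 + 0*-1910 + 0*2579 + 6*2118 = 296
  c_4 = -2*7820 + 0*-14910 + 0*-355 + 0*10222 + 1*16097 + 0*-1910 + 0*2579 + 0*2118 = 457
  c_5 = 4*7820 + 2*-14910 + 0*-355 + 1*10222 + 0*16097 + -1*-1910 + -1*2579 + -4*2118 = 2541
  c_6 = 0*7820 + 0*-14910 + 0*-355 + 0*10222 + 0*16097 + 0*-1910 + 0*2579 + 1*2118 = 2118
  c_7 = 10*7820 + 5*-14910 + 0*-355 + 2*10222 + 0*16097 + 0*-1910 + 0*2579 + -10*2118 = 2914
  c_8 = 0*7820 + 0*-14910 + 1*-355 + 0*10222 + 0*16097 + -1*-1910 + 0*2579 + 0*2118 = 1555
p = 5; digits c_i = Σ_j d_{ij}·5^j, 0 ≤ d_{ij} < 5:
  c_1 = 1834 = 4·5^0 + 1·5^1 + 3·5^2 + 4·5^3 + 2·5^4
  c_2 = 1910 = 0·5^0 + 2·5^1 + 1·5^2 + 0·5^3 + 3·5^4
  c_3 = 296 = 1·5^0 + 4·5^1 + 1·5^2 + 2·5^3
  c_4 = 457 = 2·5^0 + 1·5^1 + 3·5^2 + 3·5^3
  c_5 = 2541 = 1·5^0 + 3·5^1 + 1·5^2 + 0·5^3 + 4·5^4
  c_6 = 2118 = 3·5^0 + 3·5^1 + 4·5^2 + 1·5^3 + 3·5^4
  c_7 = 2914 = 4·5^0 + 2·5^1 + 1·5^2 + 3·5^3 + 4·5^4
  c_8 = 1555 = 0·5^0 + 1·5^1 + 2·5^2 + 2·5^3 + 2·5^4
Factor λ_0 = (4, 0, 1, 2, 1, 3, 4, 0)
Factor λ_1 = (1, 2, 4, 1, 3, 3, 2, 1)
Factor λ_2 = (3, 1, 1, 3, 1, 4, 1, 2)
Factor λ_3 = (4, 0, 2, 3, 0, 1, 3, 2)
Factor λ_4 = (2, 3, 0, 0, 4, 3, 4, 2)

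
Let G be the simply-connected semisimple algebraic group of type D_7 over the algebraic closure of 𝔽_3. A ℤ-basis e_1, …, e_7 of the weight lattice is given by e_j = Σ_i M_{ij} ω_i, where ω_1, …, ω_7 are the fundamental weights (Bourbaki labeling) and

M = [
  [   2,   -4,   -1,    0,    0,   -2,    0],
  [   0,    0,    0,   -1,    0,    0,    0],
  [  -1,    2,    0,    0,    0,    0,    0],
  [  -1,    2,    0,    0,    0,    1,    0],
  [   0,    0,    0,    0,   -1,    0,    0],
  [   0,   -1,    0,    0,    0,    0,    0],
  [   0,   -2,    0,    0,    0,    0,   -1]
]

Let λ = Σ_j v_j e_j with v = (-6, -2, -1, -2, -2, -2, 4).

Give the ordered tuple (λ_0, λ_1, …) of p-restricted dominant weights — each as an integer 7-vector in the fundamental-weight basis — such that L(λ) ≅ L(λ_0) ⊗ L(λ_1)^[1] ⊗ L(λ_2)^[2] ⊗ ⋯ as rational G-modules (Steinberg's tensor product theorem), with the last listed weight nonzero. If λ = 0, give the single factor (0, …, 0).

((1, 2, 2, 0, 2, 2, 0),)

In the fundamental-weight basis, λ has coordinates c = M·v (v = (-6, -2, -1, -2, -2, -2, 4)):
  c_1 = 2*-6 + -4*-2 + -1*-1 + 0*-2 + 0*-2 + -2*-2 + 0*4 = 1
  c_2 = 0*-6 + 0*-2 + 0*-1 + -1*-2 + 0*-2 + 0*-2 + 0*4 = 2
  c_3 = -1*-6 + 2*-2 + 0*-1 + 0*-2 + 0*-2 + 0*-2 + 0*4 = 2
  c_4 = -1*-6 + 2*-2 + 0*-1 + 0*-2 + 0*-2 + 1*-2 + 0*4 = 0
  c_5 = 0*-6 + 0*-2 + 0*-1 + 0*-2 + -1*-2 + 0*-2 + 0*4 = 2
  c_6 = 0*-6 + -1*-2 + 0*-1 + 0*-2 + 0*-2 + 0*-2 + 0*4 = 2
  c_7 = 0*-6 + -2*-2 + 0*-1 + 0*-2 + 0*-2 + 0*-2 + -1*4 = 0
Expand coordinatewise in base 3:
  c_1 = 1 = 1·3^0
  c_2 = 2 = 2·3^0
  c_3 = 2 = 2·3^0
  c_4 = 0
  c_5 = 2 = 2·3^0
  c_6 = 2 = 2·3^0
  c_7 = 0
λ_0 = (1, 2, 2, 0, 2, 2, 0)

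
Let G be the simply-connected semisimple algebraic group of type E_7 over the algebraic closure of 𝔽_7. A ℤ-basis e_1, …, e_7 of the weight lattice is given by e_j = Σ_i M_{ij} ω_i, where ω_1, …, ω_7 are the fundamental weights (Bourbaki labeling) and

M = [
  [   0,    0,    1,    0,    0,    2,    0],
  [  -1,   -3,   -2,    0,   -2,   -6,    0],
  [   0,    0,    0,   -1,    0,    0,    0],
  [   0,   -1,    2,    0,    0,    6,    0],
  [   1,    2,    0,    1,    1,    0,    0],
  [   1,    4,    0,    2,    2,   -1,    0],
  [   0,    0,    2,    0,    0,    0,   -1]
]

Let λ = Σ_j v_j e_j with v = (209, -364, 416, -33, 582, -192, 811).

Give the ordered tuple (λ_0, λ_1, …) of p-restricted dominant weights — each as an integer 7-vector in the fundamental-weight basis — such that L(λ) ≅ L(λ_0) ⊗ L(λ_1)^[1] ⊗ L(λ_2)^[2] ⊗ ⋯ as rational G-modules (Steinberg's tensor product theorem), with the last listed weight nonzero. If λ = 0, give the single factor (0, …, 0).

((4, 4, 5, 2, 2, 1, 0), (4, 5, 4, 6, 4, 6, 3))

Converting to the ω-basis (c_i = row i of M dotted with v = (209, -364, 416, -33, 582, -192, 811)):
  c_1 = 0*209 + 0*-364 + 1*416 + 0*-33 + 0*582 + 2*-192 + 0*811 = 32
  c_2 = -1*209 + -3*-364 + -2*416 + 0*-33 + -2*582 + -6*-192 + 0*811 = 39
  c_3 = 0*209 + 0*-364 + 0*416 + -1*-33 + 0*582 + 0*-192 + 0*811 = 33
  c_4 = 0*209 + -1*-364 + 2*416 + 0*-33 + 0*582 + 6*-192 + 0*811 = 44
  c_5 = 1*209 + 2*-364 + 0*416 + 1*-33 + 1*582 + 0*-192 + 0*811 = 30
  c_6 = 1*209 + 4*-364 + 0*416 + 2*-33 + 2*582 + -1*-192 + 0*811 = 43
  c_7 = 0*209 + 0*-364 + 2*416 + 0*-33 + 0*582 + 0*-192 + -1*811 = 21
Expand coordinatewise in base 7:
  c_1 = 32 = 4·7^0 + 4·7^1
  c_2 = 39 = 4·7^0 + 5·7^1
  c_3 = 33 = 5·7^0 + 4·7^1
  c_4 = 44 = 2·7^0 + 6·7^1
  c_5 = 30 = 2·7^0 + 4·7^1
  c_6 = 43 = 1·7^0 + 6·7^1
  c_7 = 21 = 0·7^0 + 3·7^1
Factor λ_0 = (4, 4, 5, 2, 2, 1, 0)
Factor λ_1 = (4, 5, 4, 6, 4, 6, 3)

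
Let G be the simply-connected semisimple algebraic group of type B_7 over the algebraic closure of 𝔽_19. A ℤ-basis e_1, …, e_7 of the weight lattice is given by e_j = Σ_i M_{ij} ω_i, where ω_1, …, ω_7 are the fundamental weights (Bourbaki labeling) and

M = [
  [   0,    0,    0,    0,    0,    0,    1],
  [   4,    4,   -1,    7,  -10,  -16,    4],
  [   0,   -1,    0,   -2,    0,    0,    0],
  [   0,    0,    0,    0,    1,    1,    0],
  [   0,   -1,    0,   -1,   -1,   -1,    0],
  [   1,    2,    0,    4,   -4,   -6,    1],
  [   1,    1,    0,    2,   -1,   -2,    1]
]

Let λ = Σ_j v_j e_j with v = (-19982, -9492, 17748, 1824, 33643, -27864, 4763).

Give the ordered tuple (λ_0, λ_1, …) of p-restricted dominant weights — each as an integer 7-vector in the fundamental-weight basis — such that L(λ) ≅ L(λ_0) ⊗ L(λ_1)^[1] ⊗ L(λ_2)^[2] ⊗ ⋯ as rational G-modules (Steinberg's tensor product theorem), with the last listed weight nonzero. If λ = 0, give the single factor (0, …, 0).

In the fundamental-weight basis, λ has coordinates c = M·v (v = (-19982, -9492, 17748, 1824, 33643, -27864, 4763)):
  c_1 = (0)·(-19982) + (0)·(-9492) + 0·17748 + 0·1824 + 0·33643 + (0)·(-27864) + 1·4763 = 4763
  c_2 = (4)·(-19982) + (4)·(-9492) + (-1)·(17748) + 7·1824 + (-10)·(33643) + (-16)·(-27864) + 4·4763 = 5570
  c_3 = (0)·(-19982) + (-1)·(-9492) + 0·17748 + (-2)·(1824) + 0·33643 + (0)·(-27864) + 0·4763 = 5844
  c_4 = (0)·(-19982) + (0)·(-9492) + 0·17748 + 0·1824 + 1·33643 + (1)·(-27864) + 0·4763 = 5779
  c_5 = (0)·(-19982) + (-1)·(-9492) + 0·17748 + (-1)·(1824) + (-1)·(33643) + (-1)·(-27864) + 0·4763 = 1889
  c_6 = (1)·(-19982) + (2)·(-9492) + 0·17748 + 4·1824 + (-4)·(33643) + (-6)·(-27864) + 1·4763 = 5705
  c_7 = (1)·(-19982) + (1)·(-9492) + 0·17748 + 2·1824 + (-1)·(33643) + (-2)·(-27864) + 1·4763 = 1022
Expand coordinatewise in base 19:
  c_1 = 4763 = 13·19^0 + 3·19^1 + 13·19^2
  c_2 = 5570 = 3·19^0 + 8·19^1 + 15·19^2
  c_3 = 5844 = 11·19^0 + 3·19^1 + 16·19^2
  c_4 = 5779 = 3·19^0 + 0·19^1 + 16·19^2
  c_5 = 1889 = 8·19^0 + 4·19^1 + 5·19^2
  c_6 = 5705 = 5·19^0 + 15·19^1 + 15·19^2
  c_7 = 1022 = 15·19^0 + 15·19^1 + 2·19^2
Factor λ_0 = (13, 3, 11, 3, 8, 5, 15)
Factor λ_1 = (3, 8, 3, 0, 4, 15, 15)
Factor λ_2 = (13, 15, 16, 16, 5, 15, 2)

((13, 3, 11, 3, 8, 5, 15), (3, 8, 3, 0, 4, 15, 15), (13, 15, 16, 16, 5, 15, 2))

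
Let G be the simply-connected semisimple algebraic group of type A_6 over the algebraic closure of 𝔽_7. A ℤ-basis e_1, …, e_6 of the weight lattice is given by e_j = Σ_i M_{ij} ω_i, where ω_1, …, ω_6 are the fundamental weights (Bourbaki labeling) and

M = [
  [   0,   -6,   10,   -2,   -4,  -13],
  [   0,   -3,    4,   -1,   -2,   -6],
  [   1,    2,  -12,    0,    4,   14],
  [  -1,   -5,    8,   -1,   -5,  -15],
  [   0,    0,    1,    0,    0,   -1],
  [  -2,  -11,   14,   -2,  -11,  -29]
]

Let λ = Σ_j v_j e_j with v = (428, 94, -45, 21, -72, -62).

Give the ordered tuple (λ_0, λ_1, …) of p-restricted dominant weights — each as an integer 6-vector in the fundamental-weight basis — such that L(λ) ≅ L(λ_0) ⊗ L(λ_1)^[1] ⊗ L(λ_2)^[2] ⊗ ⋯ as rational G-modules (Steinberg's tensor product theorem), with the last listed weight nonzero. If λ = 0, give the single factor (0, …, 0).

((3, 5, 0, 4, 3, 0), (5, 4, 0, 1, 2, 4))

Compute c_i = Σ_j M_{ij} v_j with v = (428, 94, -45, 21, -72, -62):
  c_1 = (0)·(428) + (-6)·(94) + (10)·(-45) + (-2)·(21) + (-4)·(-72) + (-13)·(-62) = 38
  c_2 = (0)·(428) + (-3)·(94) + (4)·(-45) + (-1)·(21) + (-2)·(-72) + (-6)·(-62) = 33
  c_3 = (1)·(428) + (2)·(94) + (-12)·(-45) + (0)·(21) + (4)·(-72) + (14)·(-62) = 0
  c_4 = (-1)·(428) + (-5)·(94) + (8)·(-45) + (-1)·(21) + (-5)·(-72) + (-15)·(-62) = 11
  c_5 = (0)·(428) + (0)·(94) + (1)·(-45) + (0)·(21) + (0)·(-72) + (-1)·(-62) = 17
  c_6 = (-2)·(428) + (-11)·(94) + (14)·(-45) + (-2)·(21) + (-11)·(-72) + (-29)·(-62) = 28
Expand coordinatewise in base 7:
  c_1 = 38 = 3·7^0 + 5·7^1
  c_2 = 33 = 5·7^0 + 4·7^1
  c_3 = 0
  c_4 = 11 = 4·7^0 + 1·7^1
  c_5 = 17 = 3·7^0 + 2·7^1
  c_6 = 28 = 0·7^0 + 4·7^1
Factor λ_0 = (3, 5, 0, 4, 3, 0)
Factor λ_1 = (5, 4, 0, 1, 2, 4)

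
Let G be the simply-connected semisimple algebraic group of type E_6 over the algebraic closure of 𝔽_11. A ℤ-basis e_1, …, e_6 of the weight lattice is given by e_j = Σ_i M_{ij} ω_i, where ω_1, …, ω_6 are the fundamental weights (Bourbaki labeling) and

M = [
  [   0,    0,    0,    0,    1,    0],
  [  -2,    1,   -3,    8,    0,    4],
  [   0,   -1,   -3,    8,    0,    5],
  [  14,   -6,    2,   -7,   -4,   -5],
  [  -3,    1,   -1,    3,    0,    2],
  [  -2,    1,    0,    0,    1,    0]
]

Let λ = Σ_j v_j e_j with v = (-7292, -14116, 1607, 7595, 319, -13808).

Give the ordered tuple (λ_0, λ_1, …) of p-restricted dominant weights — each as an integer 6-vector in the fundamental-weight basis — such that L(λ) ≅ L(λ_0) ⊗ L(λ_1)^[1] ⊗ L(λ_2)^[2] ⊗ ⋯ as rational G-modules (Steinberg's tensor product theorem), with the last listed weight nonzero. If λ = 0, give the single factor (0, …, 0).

Change of basis e → ω: c = M·v where v = (-7292, -14116, 1607, 7595, 319, -13808):
  c_1 = 0*-7292 + 0*-14116 + 0*1607 + 0*7595 + 1*319 + 0*-13808 = 319
  c_2 = -2*-7292 + 1*-14116 + -3*1607 + 8*7595 + 0*319 + 4*-13808 = 1175
  c_3 = 0*-7292 + -1*-14116 + -3*1607 + 8*7595 + 0*319 + 5*-13808 = 1015
  c_4 = 14*-7292 + -6*-14116 + 2*1607 + -7*7595 + -4*319 + -5*-13808 = 421
  c_5 = -3*-7292 + 1*-14116 + -1*1607 + 3*7595 + 0*319 + 2*-13808 = 1322
  c_6 = -2*-7292 + 1*-14116 + 0*1607 + 0*7595 + 1*319 + 0*-13808 = 787
Base-11 expansion of each c_i:
  c_1 = 319 = 0·11^0 + 7·11^1 + 2·11^2
  c_2 = 1175 = 9·11^0 + 7·11^1 + 9·11^2
  c_3 = 1015 = 3·11^0 + 4·11^1 + 8·11^2
  c_4 = 421 = 3·11^0 + 5·11^1 + 3·11^2
  c_5 = 1322 = 2·11^0 + 10·11^1 + 10·11^2
  c_6 = 787 = 6·11^0 + 5·11^1 + 6·11^2
λ_0 = (0, 9, 3, 3, 2, 6)
λ_1 = (7, 7, 4, 5, 10, 5)
λ_2 = (2, 9, 8, 3, 10, 6)

((0, 9, 3, 3, 2, 6), (7, 7, 4, 5, 10, 5), (2, 9, 8, 3, 10, 6))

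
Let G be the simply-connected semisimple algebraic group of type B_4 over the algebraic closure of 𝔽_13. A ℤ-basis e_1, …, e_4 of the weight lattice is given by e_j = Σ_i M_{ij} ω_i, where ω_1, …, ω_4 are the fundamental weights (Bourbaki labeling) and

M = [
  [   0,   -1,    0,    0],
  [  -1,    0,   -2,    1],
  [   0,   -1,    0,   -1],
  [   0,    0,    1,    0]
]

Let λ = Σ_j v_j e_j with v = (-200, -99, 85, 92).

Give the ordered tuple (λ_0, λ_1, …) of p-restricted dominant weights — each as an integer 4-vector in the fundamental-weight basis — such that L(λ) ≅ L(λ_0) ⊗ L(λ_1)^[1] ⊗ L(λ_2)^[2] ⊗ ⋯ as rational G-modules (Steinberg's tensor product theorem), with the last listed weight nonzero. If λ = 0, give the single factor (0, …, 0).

In the fundamental-weight basis, λ has coordinates c = M·v (v = (-200, -99, 85, 92)):
  c_1 = 0*-200 + -1*-99 + 0*85 + 0*92 = 99
  c_2 = -1*-200 + 0*-99 + -2*85 + 1*92 = 122
  c_3 = 0*-200 + -1*-99 + 0*85 + -1*92 = 7
  c_4 = 0*-200 + 0*-99 + 1*85 + 0*92 = 85
Writing each c_i in base p = 13:
  c_1 = 99 = 8·13^0 + 7·13^1
  c_2 = 122 = 5·13^0 + 9·13^1
  c_3 = 7 = 7·13^0
  c_4 = 85 = 7·13^0 + 6·13^1
Factor λ_0 = (8, 5, 7, 7)
Factor λ_1 = (7, 9, 0, 6)

((8, 5, 7, 7), (7, 9, 0, 6))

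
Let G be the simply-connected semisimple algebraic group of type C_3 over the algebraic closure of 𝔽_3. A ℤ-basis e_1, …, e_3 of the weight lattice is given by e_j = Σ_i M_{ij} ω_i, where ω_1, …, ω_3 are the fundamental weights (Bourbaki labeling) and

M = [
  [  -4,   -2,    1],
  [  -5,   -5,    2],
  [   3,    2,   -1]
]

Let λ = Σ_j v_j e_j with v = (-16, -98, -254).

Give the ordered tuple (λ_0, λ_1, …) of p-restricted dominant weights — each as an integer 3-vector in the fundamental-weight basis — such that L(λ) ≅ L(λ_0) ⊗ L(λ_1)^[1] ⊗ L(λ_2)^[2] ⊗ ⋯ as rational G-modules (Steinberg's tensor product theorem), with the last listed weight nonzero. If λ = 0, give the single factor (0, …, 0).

((0, 2, 1), (2, 2, 0), (0, 0, 1), (0, 2, 0))

In the fundamental-weight basis, λ has coordinates c = M·v (v = (-16, -98, -254)):
  c_1 = -4*-16 + -2*-98 + 1*-254 = 6
  c_2 = -5*-16 + -5*-98 + 2*-254 = 62
  c_3 = 3*-16 + 2*-98 + -1*-254 = 10
Writing each c_i in base p = 3:
  c_1 = 6 = 0·3^0 + 2·3^1
  c_2 = 62 = 2·3^0 + 2·3^1 + 0·3^2 + 2·3^3
  c_3 = 10 = 1·3^0 + 0·3^1 + 1·3^2
Factor λ_0 = (0, 2, 1)
Factor λ_1 = (2, 2, 0)
Factor λ_2 = (0, 0, 1)
Factor λ_3 = (0, 2, 0)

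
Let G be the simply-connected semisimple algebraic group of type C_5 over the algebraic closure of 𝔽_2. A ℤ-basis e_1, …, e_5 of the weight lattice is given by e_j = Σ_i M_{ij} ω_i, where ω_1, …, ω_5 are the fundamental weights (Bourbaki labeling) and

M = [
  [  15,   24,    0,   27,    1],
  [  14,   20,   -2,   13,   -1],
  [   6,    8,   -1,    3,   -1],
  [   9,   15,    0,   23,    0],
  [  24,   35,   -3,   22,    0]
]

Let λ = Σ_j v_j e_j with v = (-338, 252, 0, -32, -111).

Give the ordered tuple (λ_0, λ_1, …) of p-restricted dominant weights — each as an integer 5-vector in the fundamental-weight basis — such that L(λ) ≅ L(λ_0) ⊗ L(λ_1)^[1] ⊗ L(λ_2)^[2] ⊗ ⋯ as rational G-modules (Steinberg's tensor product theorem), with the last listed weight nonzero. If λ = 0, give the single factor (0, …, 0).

Compute c_i = Σ_j M_{ij} v_j with v = (-338, 252, 0, -32, -111):
  c_1 = (15)·(-338) + 24·252 + 0·0 + (27)·(-32) + (1)·(-111) = 3
  c_2 = (14)·(-338) + 20·252 + (-2)·(0) + (13)·(-32) + (-1)·(-111) = 3
  c_3 = (6)·(-338) + 8·252 + (-1)·(0) + (3)·(-32) + (-1)·(-111) = 3
  c_4 = (9)·(-338) + 15·252 + 0·0 + (23)·(-32) + (0)·(-111) = 2
  c_5 = (24)·(-338) + 35·252 + (-3)·(0) + (22)·(-32) + (0)·(-111) = 4
Base-2 expansion of each c_i:
  c_1 = 3 = 1·2^0 + 1·2^1
  c_2 = 3 = 1·2^0 + 1·2^1
  c_3 = 3 = 1·2^0 + 1·2^1
  c_4 = 2 = 0·2^0 + 1·2^1
  c_5 = 4 = 0·2^0 + 0·2^1 + 1·2^2
λ_0 = (1, 1, 1, 0, 0)
λ_1 = (1, 1, 1, 1, 0)
λ_2 = (0, 0, 0, 0, 1)

((1, 1, 1, 0, 0), (1, 1, 1, 1, 0), (0, 0, 0, 0, 1))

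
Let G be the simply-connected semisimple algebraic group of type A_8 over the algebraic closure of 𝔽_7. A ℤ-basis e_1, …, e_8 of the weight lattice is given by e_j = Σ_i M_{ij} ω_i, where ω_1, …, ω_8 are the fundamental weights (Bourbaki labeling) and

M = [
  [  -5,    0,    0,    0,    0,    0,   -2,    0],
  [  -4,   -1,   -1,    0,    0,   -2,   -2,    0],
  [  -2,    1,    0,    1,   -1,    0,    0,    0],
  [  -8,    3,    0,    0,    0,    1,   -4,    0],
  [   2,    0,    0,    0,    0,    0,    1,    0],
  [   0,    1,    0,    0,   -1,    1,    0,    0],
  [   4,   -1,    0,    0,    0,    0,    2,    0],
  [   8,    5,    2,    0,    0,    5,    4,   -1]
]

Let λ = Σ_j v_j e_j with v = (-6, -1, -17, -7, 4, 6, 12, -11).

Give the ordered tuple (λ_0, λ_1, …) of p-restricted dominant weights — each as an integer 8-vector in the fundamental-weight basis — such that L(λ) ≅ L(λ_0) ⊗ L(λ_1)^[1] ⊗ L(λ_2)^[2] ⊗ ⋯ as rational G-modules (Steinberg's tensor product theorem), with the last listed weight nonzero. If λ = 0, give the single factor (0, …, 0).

((6, 6, 0, 3, 0, 1, 1, 2),)

In the fundamental-weight basis, λ has coordinates c = M·v (v = (-6, -1, -17, -7, 4, 6, 12, -11)):
  c_1 = -5*-6 + 0*-1 + 0*-17 + 0*-7 + 0*4 + 0*6 + -2*12 + 0*-11 = 6
  c_2 = -4*-6 + -1*-1 + -1*-17 + 0*-7 + 0*4 + -2*6 + -2*12 + 0*-11 = 6
  c_3 = -2*-6 + 1*-1 + 0*-17 + 1*-7 + -1*4 + 0*6 + 0*12 + 0*-11 = 0
  c_4 = -8*-6 + 3*-1 + 0*-17 + 0*-7 + 0*4 + 1*6 + -4*12 + 0*-11 = 3
  c_5 = 2*-6 + 0*-1 + 0*-17 + 0*-7 + 0*4 + 0*6 + 1*12 + 0*-11 = 0
  c_6 = 0*-6 + 1*-1 + 0*-17 + 0*-7 + -1*4 + 1*6 + 0*12 + 0*-11 = 1
  c_7 = 4*-6 + -1*-1 + 0*-17 + 0*-7 + 0*4 + 0*6 + 2*12 + 0*-11 = 1
  c_8 = 8*-6 + 5*-1 + 2*-17 + 0*-7 + 0*4 + 5*6 + 4*12 + -1*-11 = 2
Expand coordinatewise in base 7:
  c_1 = 6 = 6·7^0
  c_2 = 6 = 6·7^0
  c_3 = 0
  c_4 = 3 = 3·7^0
  c_5 = 0
  c_6 = 1 = 1·7^0
  c_7 = 1 = 1·7^0
  c_8 = 2 = 2·7^0
Factor λ_0 = (6, 6, 0, 3, 0, 1, 1, 2)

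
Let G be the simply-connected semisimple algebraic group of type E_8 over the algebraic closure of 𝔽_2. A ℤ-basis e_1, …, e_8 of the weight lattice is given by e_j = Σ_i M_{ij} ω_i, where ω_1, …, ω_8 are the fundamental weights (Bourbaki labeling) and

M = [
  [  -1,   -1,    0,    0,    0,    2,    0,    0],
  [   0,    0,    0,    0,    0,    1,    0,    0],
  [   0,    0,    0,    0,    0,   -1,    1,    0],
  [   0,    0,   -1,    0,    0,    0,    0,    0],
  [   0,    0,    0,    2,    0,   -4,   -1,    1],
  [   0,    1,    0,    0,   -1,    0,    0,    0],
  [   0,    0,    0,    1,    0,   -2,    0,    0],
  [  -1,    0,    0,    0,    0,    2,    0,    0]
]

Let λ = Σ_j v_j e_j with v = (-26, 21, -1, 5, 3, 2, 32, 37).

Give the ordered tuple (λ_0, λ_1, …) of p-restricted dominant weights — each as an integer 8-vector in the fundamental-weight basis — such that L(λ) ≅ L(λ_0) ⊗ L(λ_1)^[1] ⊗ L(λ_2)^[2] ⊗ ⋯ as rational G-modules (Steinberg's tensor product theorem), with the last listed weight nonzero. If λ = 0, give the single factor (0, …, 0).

ω-coordinates c = M·v, v = (-26, 21, -1, 5, 3, 2, 32, 37):
  c_1 = (-1)·(-26) + (-1)·(21) + (0)·(-1) + 0·5 + 0·3 + 2·2 + 0·32 + 0·37 = 9
  c_2 = (0)·(-26) + 0·21 + (0)·(-1) + 0·5 + 0·3 + 1·2 + 0·32 + 0·37 = 2
  c_3 = (0)·(-26) + 0·21 + (0)·(-1) + 0·5 + 0·3 + (-1)·(2) + 1·32 + 0·37 = 30
  c_4 = (0)·(-26) + 0·21 + (-1)·(-1) + 0·5 + 0·3 + 0·2 + 0·32 + 0·37 = 1
  c_5 = (0)·(-26) + 0·21 + (0)·(-1) + 2·5 + 0·3 + (-4)·(2) + (-1)·(32) + 1·37 = 7
  c_6 = (0)·(-26) + 1·21 + (0)·(-1) + 0·5 + (-1)·(3) + 0·2 + 0·32 + 0·37 = 18
  c_7 = (0)·(-26) + 0·21 + (0)·(-1) + 1·5 + 0·3 + (-2)·(2) + 0·32 + 0·37 = 1
  c_8 = (-1)·(-26) + 0·21 + (0)·(-1) + 0·5 + 0·3 + 2·2 + 0·32 + 0·37 = 30
Expand coordinatewise in base 2:
  c_1 = 9 = 1·2^0 + 0·2^1 + 0·2^2 + 1·2^3
  c_2 = 2 = 0·2^0 + 1·2^1
  c_3 = 30 = 0·2^0 + 1·2^1 + 1·2^2 + 1·2^3 + 1·2^4
  c_4 = 1 = 1·2^0
  c_5 = 7 = 1·2^0 + 1·2^1 + 1·2^2
  c_6 = 18 = 0·2^0 + 1·2^1 + 0·2^2 + 0·2^3 + 1·2^4
  c_7 = 1 = 1·2^0
  c_8 = 30 = 0·2^0 + 1·2^1 + 1·2^2 + 1·2^3 + 1·2^4
p-restricted factor λ_0 = (1, 0, 0, 1, 1, 0, 1, 0)
p-restricted factor λ_1 = (0, 1, 1, 0, 1, 1, 0, 1)
p-restricted factor λ_2 = (0, 0, 1, 0, 1, 0, 0, 1)
p-restricted factor λ_3 = (1, 0, 1, 0, 0, 0, 0, 1)
p-restricted factor λ_4 = (0, 0, 1, 0, 0, 1, 0, 1)

((1, 0, 0, 1, 1, 0, 1, 0), (0, 1, 1, 0, 1, 1, 0, 1), (0, 0, 1, 0, 1, 0, 0, 1), (1, 0, 1, 0, 0, 0, 0, 1), (0, 0, 1, 0, 0, 1, 0, 1))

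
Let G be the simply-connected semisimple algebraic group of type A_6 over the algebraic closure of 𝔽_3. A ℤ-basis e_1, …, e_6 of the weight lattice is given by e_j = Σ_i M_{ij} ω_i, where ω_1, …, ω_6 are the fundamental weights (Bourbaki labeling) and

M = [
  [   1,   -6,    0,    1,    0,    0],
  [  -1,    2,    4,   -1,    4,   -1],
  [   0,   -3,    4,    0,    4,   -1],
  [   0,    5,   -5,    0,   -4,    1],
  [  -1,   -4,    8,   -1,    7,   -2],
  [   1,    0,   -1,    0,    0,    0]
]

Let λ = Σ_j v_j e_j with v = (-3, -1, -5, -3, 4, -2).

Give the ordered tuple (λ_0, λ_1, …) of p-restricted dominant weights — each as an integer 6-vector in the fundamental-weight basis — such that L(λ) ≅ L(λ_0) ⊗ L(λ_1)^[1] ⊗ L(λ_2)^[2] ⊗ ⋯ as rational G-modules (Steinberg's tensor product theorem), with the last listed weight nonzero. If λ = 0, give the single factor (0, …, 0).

((0, 2, 1, 2, 2, 2),)

ω-coordinates c = M·v, v = (-3, -1, -5, -3, 4, -2):
  c_1 = (1)·(-3) + (-6)·(-1) + (0)·(-5) + (1)·(-3) + 0·4 + (0)·(-2) = 0
  c_2 = (-1)·(-3) + (2)·(-1) + (4)·(-5) + (-1)·(-3) + 4·4 + (-1)·(-2) = 2
  c_3 = (0)·(-3) + (-3)·(-1) + (4)·(-5) + (0)·(-3) + 4·4 + (-1)·(-2) = 1
  c_4 = (0)·(-3) + (5)·(-1) + (-5)·(-5) + (0)·(-3) + (-4)·(4) + (1)·(-2) = 2
  c_5 = (-1)·(-3) + (-4)·(-1) + (8)·(-5) + (-1)·(-3) + 7·4 + (-2)·(-2) = 2
  c_6 = (1)·(-3) + (0)·(-1) + (-1)·(-5) + (0)·(-3) + 0·4 + (0)·(-2) = 2
Base-3 expansion of each c_i:
  c_1 = 0
  c_2 = 2 = 2·3^0
  c_3 = 1 = 1·3^0
  c_4 = 2 = 2·3^0
  c_5 = 2 = 2·3^0
  c_6 = 2 = 2·3^0
Factor λ_0 = (0, 2, 1, 2, 2, 2)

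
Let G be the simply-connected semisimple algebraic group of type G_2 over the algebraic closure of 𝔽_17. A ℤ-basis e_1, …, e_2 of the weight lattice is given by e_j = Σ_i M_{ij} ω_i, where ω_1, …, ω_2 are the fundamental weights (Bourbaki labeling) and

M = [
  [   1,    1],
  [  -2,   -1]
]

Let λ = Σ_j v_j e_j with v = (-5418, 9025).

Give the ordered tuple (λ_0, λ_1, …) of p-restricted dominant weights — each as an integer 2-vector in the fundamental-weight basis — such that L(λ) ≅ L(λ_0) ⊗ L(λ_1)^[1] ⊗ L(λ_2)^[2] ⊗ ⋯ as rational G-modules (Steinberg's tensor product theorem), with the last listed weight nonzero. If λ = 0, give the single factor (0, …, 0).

((3, 9), (8, 4), (12, 6))

Converting to the ω-basis (c_i = row i of M dotted with v = (-5418, 9025)):
  c_1 = (1)·(-5418) + (1)·(9025) = 3607
  c_2 = (-2)·(-5418) + (-1)·(9025) = 1811
Expand coordinatewise in base 17:
  c_1 = 3607 = 3·17^0 + 8·17^1 + 12·17^2
  c_2 = 1811 = 9·17^0 + 4·17^1 + 6·17^2
p-restricted factor λ_0 = (3, 9)
p-restricted factor λ_1 = (8, 4)
p-restricted factor λ_2 = (12, 6)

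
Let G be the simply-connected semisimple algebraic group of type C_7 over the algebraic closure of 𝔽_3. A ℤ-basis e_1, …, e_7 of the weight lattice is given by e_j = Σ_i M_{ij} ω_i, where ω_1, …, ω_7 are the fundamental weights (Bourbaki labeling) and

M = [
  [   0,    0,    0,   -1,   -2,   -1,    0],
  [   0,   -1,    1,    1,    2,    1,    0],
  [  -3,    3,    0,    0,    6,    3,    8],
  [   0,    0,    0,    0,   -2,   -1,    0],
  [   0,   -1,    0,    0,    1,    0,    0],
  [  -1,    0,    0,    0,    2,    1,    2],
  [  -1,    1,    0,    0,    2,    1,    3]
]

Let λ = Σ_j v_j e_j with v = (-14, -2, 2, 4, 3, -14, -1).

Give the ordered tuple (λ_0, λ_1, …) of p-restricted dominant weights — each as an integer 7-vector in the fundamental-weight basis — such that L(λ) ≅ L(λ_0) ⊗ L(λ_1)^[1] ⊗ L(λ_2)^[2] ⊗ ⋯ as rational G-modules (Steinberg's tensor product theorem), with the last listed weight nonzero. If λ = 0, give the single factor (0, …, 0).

Change of basis e → ω: c = M·v where v = (-14, -2, 2, 4, 3, -14, -1):
  c_1 = (0)·(-14) + (0)·(-2) + 0·2 + (-1)·(4) + (-2)·(3) + (-1)·(-14) + (0)·(-1) = 4
  c_2 = (0)·(-14) + (-1)·(-2) + 1·2 + 1·4 + 2·3 + (1)·(-14) + (0)·(-1) = 0
  c_3 = (-3)·(-14) + (3)·(-2) + 0·2 + 0·4 + 6·3 + (3)·(-14) + (8)·(-1) = 4
  c_4 = (0)·(-14) + (0)·(-2) + 0·2 + 0·4 + (-2)·(3) + (-1)·(-14) + (0)·(-1) = 8
  c_5 = (0)·(-14) + (-1)·(-2) + 0·2 + 0·4 + 1·3 + (0)·(-14) + (0)·(-1) = 5
  c_6 = (-1)·(-14) + (0)·(-2) + 0·2 + 0·4 + 2·3 + (1)·(-14) + (2)·(-1) = 4
  c_7 = (-1)·(-14) + (1)·(-2) + 0·2 + 0·4 + 2·3 + (1)·(-14) + (3)·(-1) = 1
p = 3; digits c_i = Σ_j d_{ij}·3^j, 0 ≤ d_{ij} < 3:
  c_1 = 4 = 1·3^0 + 1·3^1
  c_2 = 0
  c_3 = 4 = 1·3^0 + 1·3^1
  c_4 = 8 = 2·3^0 + 2·3^1
  c_5 = 5 = 2·3^0 + 1·3^1
  c_6 = 4 = 1·3^0 + 1·3^1
  c_7 = 1 = 1·3^0
λ_0 = (1, 0, 1, 2, 2, 1, 1)
λ_1 = (1, 0, 1, 2, 1, 1, 0)

((1, 0, 1, 2, 2, 1, 1), (1, 0, 1, 2, 1, 1, 0))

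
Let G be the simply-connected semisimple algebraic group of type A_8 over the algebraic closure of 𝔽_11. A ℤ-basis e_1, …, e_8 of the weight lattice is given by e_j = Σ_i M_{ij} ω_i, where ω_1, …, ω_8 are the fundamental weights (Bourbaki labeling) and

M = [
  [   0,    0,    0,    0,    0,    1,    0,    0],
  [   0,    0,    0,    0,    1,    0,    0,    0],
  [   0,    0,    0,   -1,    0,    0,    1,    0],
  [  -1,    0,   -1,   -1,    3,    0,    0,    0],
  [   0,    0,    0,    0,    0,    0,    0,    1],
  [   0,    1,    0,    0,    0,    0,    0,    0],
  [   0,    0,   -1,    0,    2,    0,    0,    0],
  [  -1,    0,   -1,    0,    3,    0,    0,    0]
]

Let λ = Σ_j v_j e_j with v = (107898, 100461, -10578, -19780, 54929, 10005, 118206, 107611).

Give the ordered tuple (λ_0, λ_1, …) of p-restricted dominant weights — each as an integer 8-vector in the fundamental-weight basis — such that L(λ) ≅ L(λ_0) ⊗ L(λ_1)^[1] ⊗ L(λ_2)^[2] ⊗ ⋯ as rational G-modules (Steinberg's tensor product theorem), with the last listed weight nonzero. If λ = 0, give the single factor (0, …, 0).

Compute c_i = Σ_j M_{ij} v_j with v = (107898, 100461, -10578, -19780, 54929, 10005, 118206, 107611):
  c_1 = 0*107898 + 0*100461 + 0*-10578 + 0*-19780 + 0*54929 + 1*10005 + 0*118206 + 0*107611 = 10005
  c_2 = 0*107898 + 0*100461 + 0*-10578 + 0*-19780 + 1*54929 + 0*10005 + 0*118206 + 0*107611 = 54929
  c_3 = 0*107898 + 0*100461 + 0*-10578 + -1*-19780 + 0*54929 + 0*10005 + 1*118206 + 0*107611 = 137986
  c_4 = -1*107898 + 0*100461 + -1*-10578 + -1*-19780 + 3*54929 + 0*10005 + 0*118206 + 0*107611 = 87247
  c_5 = 0*107898 + 0*100461 + 0*-10578 + 0*-19780 + 0*54929 + 0*10005 + 0*118206 + 1*107611 = 107611
  c_6 = 0*107898 + 1*100461 + 0*-10578 + 0*-19780 + 0*54929 + 0*10005 + 0*118206 + 0*107611 = 100461
  c_7 = 0*107898 + 0*100461 + -1*-10578 + 0*-19780 + 2*54929 + 0*10005 + 0*118206 + 0*107611 = 120436
  c_8 = -1*107898 + 0*100461 + -1*-10578 + 0*-19780 + 3*54929 + 0*10005 + 0*118206 + 0*107611 = 67467
p = 11; digits c_i = Σ_j d_{ij}·11^j, 0 ≤ d_{ij} < 11:
  c_1 = 10005 = 6·11^0 + 7·11^1 + 5·11^2 + 7·11^3
  c_2 = 54929 = 6·11^0 + 10·11^1 + 2·11^2 + 8·11^3 + 3·11^4
  c_3 = 137986 = 2·11^0 + 4·11^1 + 7·11^2 + 4·11^3 + 9·11^4
  c_4 = 87247 = 6·11^0 + 0·11^1 + 6·11^2 + 10·11^3 + 5·11^4
  c_5 = 107611 = 9·11^0 + 3·11^1 + 9·11^2 + 3·11^3 + 7·11^4
  c_6 = 100461 = 9·11^0 + 2·11^1 + 5·11^2 + 9·11^3 + 6·11^4
  c_7 = 120436 = 8·11^0 + 3·11^1 + 5·11^2 + 2·11^3 + 8·11^4
  c_8 = 67467 = 4·11^0 + 6·11^1 + 7·11^2 + 6·11^3 + 4·11^4
Factor λ_0 = (6, 6, 2, 6, 9, 9, 8, 4)
Factor λ_1 = (7, 10, 4, 0, 3, 2, 3, 6)
Factor λ_2 = (5, 2, 7, 6, 9, 5, 5, 7)
Factor λ_3 = (7, 8, 4, 10, 3, 9, 2, 6)
Factor λ_4 = (0, 3, 9, 5, 7, 6, 8, 4)

((6, 6, 2, 6, 9, 9, 8, 4), (7, 10, 4, 0, 3, 2, 3, 6), (5, 2, 7, 6, 9, 5, 5, 7), (7, 8, 4, 10, 3, 9, 2, 6), (0, 3, 9, 5, 7, 6, 8, 4))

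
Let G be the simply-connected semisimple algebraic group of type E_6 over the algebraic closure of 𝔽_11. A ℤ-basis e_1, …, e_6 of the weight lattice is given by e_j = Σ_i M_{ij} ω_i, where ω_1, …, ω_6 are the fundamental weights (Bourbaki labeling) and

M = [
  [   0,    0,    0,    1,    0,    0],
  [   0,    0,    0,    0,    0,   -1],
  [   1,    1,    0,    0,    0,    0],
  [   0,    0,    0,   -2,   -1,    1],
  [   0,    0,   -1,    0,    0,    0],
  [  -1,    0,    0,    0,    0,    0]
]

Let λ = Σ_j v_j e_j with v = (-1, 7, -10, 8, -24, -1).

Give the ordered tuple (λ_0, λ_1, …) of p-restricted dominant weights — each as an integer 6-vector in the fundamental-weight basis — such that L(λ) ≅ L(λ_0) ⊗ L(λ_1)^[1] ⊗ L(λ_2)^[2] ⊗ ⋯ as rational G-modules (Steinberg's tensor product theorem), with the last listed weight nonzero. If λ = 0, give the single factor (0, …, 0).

Converting to the ω-basis (c_i = row i of M dotted with v = (-1, 7, -10, 8, -24, -1)):
  c_1 = (0)·(-1) + 0·7 + (0)·(-10) + 1·8 + (0)·(-24) + (0)·(-1) = 8
  c_2 = (0)·(-1) + 0·7 + (0)·(-10) + 0·8 + (0)·(-24) + (-1)·(-1) = 1
  c_3 = (1)·(-1) + 1·7 + (0)·(-10) + 0·8 + (0)·(-24) + (0)·(-1) = 6
  c_4 = (0)·(-1) + 0·7 + (0)·(-10) + (-2)·(8) + (-1)·(-24) + (1)·(-1) = 7
  c_5 = (0)·(-1) + 0·7 + (-1)·(-10) + 0·8 + (0)·(-24) + (0)·(-1) = 10
  c_6 = (-1)·(-1) + 0·7 + (0)·(-10) + 0·8 + (0)·(-24) + (0)·(-1) = 1
Writing each c_i in base p = 11:
  c_1 = 8 = 8·11^0
  c_2 = 1 = 1·11^0
  c_3 = 6 = 6·11^0
  c_4 = 7 = 7·11^0
  c_5 = 10 = 10·11^0
  c_6 = 1 = 1·11^0
Factor λ_0 = (8, 1, 6, 7, 10, 1)

((8, 1, 6, 7, 10, 1),)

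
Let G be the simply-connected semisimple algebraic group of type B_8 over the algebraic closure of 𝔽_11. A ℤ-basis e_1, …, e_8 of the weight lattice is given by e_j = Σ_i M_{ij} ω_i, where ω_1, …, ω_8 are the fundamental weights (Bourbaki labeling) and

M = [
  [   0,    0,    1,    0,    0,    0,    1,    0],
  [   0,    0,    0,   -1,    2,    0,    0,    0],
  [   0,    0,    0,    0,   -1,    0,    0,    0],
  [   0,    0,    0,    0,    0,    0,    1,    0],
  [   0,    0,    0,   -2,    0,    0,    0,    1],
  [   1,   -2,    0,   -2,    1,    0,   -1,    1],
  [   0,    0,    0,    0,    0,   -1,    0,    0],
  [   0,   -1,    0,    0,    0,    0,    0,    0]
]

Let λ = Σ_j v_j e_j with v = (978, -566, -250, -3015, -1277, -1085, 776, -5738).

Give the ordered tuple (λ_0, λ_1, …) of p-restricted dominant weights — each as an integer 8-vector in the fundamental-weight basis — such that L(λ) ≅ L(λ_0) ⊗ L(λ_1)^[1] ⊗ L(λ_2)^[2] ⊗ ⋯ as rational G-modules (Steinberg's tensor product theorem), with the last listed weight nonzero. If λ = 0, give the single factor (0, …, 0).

In the fundamental-weight basis, λ has coordinates c = M·v (v = (978, -566, -250, -3015, -1277, -1085, 776, -5738)):
  c_1 = (0)·(978) + (0)·(-566) + (1)·(-250) + (0)·(-3015) + (0)·(-1277) + (0)·(-1085) + (1)·(776) + (0)·(-5738) = 526
  c_2 = (0)·(978) + (0)·(-566) + (0)·(-250) + (-1)·(-3015) + (2)·(-1277) + (0)·(-1085) + (0)·(776) + (0)·(-5738) = 461
  c_3 = (0)·(978) + (0)·(-566) + (0)·(-250) + (0)·(-3015) + (-1)·(-1277) + (0)·(-1085) + (0)·(776) + (0)·(-5738) = 1277
  c_4 = (0)·(978) + (0)·(-566) + (0)·(-250) + (0)·(-3015) + (0)·(-1277) + (0)·(-1085) + (1)·(776) + (0)·(-5738) = 776
  c_5 = (0)·(978) + (0)·(-566) + (0)·(-250) + (-2)·(-3015) + (0)·(-1277) + (0)·(-1085) + (0)·(776) + (1)·(-5738) = 292
  c_6 = (1)·(978) + (-2)·(-566) + (0)·(-250) + (-2)·(-3015) + (1)·(-1277) + (0)·(-1085) + (-1)·(776) + (1)·(-5738) = 349
  c_7 = (0)·(978) + (0)·(-566) + (0)·(-250) + (0)·(-3015) + (0)·(-1277) + (-1)·(-1085) + (0)·(776) + (0)·(-5738) = 1085
  c_8 = (0)·(978) + (-1)·(-566) + (0)·(-250) + (0)·(-3015) + (0)·(-1277) + (0)·(-1085) + (0)·(776) + (0)·(-5738) = 566
Writing each c_i in base p = 11:
  c_1 = 526 = 9·11^0 + 3·11^1 + 4·11^2
  c_2 = 461 = 10·11^0 + 8·11^1 + 3·11^2
  c_3 = 1277 = 1·11^0 + 6·11^1 + 10·11^2
  c_4 = 776 = 6·11^0 + 4·11^1 + 6·11^2
  c_5 = 292 = 6·11^0 + 4·11^1 + 2·11^2
  c_6 = 349 = 8·11^0 + 9·11^1 + 2·11^2
  c_7 = 1085 = 7·11^0 + 10·11^1 + 8·11^2
  c_8 = 566 = 5·11^0 + 7·11^1 + 4·11^2
λ_0 = (9, 10, 1, 6, 6, 8, 7, 5)
λ_1 = (3, 8, 6, 4, 4, 9, 10, 7)
λ_2 = (4, 3, 10, 6, 2, 2, 8, 4)

((9, 10, 1, 6, 6, 8, 7, 5), (3, 8, 6, 4, 4, 9, 10, 7), (4, 3, 10, 6, 2, 2, 8, 4))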